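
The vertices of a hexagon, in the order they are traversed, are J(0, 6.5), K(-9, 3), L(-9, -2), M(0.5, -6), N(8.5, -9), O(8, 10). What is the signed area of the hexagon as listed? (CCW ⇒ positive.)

207

Apply Gauss's area formula: 2A = Σ (x_i·y_{i+1} − x_{i+1}·y_i), indices taken mod 6.
Σ = (58.5) + (45) + (55) + (46.5) + (157) + (52) = 414
Signed area = Σ/2 = 207 (positive ⇒ counter-clockwise traversal).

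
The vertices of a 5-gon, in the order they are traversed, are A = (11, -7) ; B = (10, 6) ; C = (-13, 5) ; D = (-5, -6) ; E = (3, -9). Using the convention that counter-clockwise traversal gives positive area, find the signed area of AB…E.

254

Apply the surveyor's formula: 2A = Σ (x_i·y_{i+1} − x_{i+1}·y_i), indices taken mod 5.
Σ = (136) + (128) + (103) + (63) + (78) = 508
Signed area = Σ/2 = 254 (positive ⇒ counter-clockwise traversal).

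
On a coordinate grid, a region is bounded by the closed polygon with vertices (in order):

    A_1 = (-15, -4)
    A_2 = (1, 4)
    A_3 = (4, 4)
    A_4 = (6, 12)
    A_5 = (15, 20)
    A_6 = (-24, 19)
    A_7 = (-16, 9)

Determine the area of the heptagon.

474

Apply the surveyor's formula: 2A = Σ (x_i·y_{i+1} − x_{i+1}·y_i), indices taken mod 7.
Σ = (-56) + (-12) + (24) + (-60) + (765) + (88) + (199) = 948
Area = |Σ|/2 = 474.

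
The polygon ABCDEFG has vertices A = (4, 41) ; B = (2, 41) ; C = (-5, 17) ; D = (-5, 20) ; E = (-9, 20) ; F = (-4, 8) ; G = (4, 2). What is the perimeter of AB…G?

96

|AB| = √((-2)² + (0)²) = √4 = 2
|BC| = √((-7)² + (-24)²) = √625 = 25
|CD| = √((0)² + (3)²) = √9 = 3
|DE| = √((-4)² + (0)²) = √16 = 4
|EF| = √((5)² + (-12)²) = √169 = 13
|FG| = √((8)² + (-6)²) = √100 = 10
|GA| = √((0)² + (39)²) = √1521 = 39
Perimeter = 2 + 25 + 3 + 4 + 13 + 10 + 39 = 96.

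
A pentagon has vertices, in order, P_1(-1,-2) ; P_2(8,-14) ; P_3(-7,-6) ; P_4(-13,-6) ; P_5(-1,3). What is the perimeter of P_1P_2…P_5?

|P_1P_2| = √((9)² + (-12)²) = √225 = 15
|P_2P_3| = √((-15)² + (8)²) = √289 = 17
|P_3P_4| = √((-6)² + (0)²) = √36 = 6
|P_4P_5| = √((12)² + (9)²) = √225 = 15
|P_5P_1| = √((0)² + (-5)²) = √25 = 5
Perimeter = 15 + 17 + 6 + 15 + 5 = 58.

58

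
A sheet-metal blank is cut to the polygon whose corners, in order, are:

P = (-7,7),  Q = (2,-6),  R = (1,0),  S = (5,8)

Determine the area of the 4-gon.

66.5

Apply the surveyor's formula: 2A = Σ (x_i·y_{i+1} − x_{i+1}·y_i), indices taken mod 4.
Σ = (28) + (6) + (8) + (91) = 133
Area = |Σ|/2 = 66.5.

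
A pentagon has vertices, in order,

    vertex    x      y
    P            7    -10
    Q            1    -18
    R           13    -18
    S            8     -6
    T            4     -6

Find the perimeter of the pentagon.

44

|PQ| = √((-6)² + (-8)²) = √100 = 10
|QR| = √((12)² + (0)²) = √144 = 12
|RS| = √((-5)² + (12)²) = √169 = 13
|ST| = √((-4)² + (0)²) = √16 = 4
|TP| = √((3)² + (-4)²) = √25 = 5
Perimeter = 10 + 12 + 13 + 4 + 5 = 44.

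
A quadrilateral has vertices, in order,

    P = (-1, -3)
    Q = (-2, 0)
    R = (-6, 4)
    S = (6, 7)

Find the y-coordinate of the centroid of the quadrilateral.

Apply Gauss's area formula. First the cross-terms c_i = x_i·y_{i+1} − x_{i+1}·y_i:
  -6, -8, -66, -11  ⇒  2A = -91, A = -45.5.
Then Σ (y_i + y_{i+1})·c_i = -784, so ȳ = -784 / (6·(-45.5)) = 112/39.

112/39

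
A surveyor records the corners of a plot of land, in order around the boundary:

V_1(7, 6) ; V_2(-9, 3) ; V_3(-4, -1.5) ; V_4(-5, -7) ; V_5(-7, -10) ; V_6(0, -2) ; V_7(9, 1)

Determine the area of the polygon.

Apply the shoelace (surveyor's) formula: 2A = Σ (x_i·y_{i+1} − x_{i+1}·y_i), indices taken mod 7.
V_1→V_2: (7)(3) − (-9)(6) = 75
V_2→V_3: (-9)(-1.5) − (-4)(3) = 25.5
V_3→V_4: (-4)(-7) − (-5)(-1.5) = 20.5
V_4→V_5: (-5)(-10) − (-7)(-7) = 1
V_5→V_6: (-7)(-2) − (0)(-10) = 14
V_6→V_7: (0)(1) − (9)(-2) = 18
V_7→V_1: (9)(6) − (7)(1) = 47
Σ = 201
Area = |Σ|/2 = 100.5.

100.5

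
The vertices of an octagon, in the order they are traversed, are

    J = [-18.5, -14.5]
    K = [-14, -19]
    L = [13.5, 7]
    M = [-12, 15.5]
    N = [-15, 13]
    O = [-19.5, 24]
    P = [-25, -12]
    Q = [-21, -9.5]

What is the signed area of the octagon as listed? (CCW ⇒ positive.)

759.25

Cross-terms: 148.5, 158.5, 293.25, 76.5, -106.5, 834, -14.5, 128.75  ⇒  Σ = 1518.5
Signed area = Σ/2 = 759.25 (positive ⇒ counter-clockwise traversal).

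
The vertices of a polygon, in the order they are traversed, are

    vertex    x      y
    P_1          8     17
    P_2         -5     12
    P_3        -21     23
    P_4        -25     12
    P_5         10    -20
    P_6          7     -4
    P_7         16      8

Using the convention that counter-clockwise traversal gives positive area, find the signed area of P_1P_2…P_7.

P_1→P_2: (8)(12) − (-5)(17) = 181
P_2→P_3: (-5)(23) − (-21)(12) = 137
P_3→P_4: (-21)(12) − (-25)(23) = 323
P_4→P_5: (-25)(-20) − (10)(12) = 380
P_5→P_6: (10)(-4) − (7)(-20) = 100
P_6→P_7: (7)(8) − (16)(-4) = 120
P_7→P_1: (16)(17) − (8)(8) = 208
Σ = 1449
Signed area = Σ/2 = 724.5 (positive ⇒ counter-clockwise traversal).

724.5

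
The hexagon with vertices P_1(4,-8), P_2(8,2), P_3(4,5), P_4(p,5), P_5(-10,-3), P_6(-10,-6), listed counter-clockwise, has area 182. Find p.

-7

Write out the shoelace sum; only the two edges meeting at P_4 involve p:
2·Area = [(4·5 − p·5) + (p·(-3) − (-10)·5)] + 238
       = -8·p + 308 = 364
⇒ p = -7.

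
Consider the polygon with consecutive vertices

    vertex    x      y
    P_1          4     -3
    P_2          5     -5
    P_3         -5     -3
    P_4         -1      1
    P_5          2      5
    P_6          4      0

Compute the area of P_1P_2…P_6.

Cross-terms: -5, -40, -8, -7, -20, -12  ⇒  Σ = -92
Area = |Σ|/2 = 46.

46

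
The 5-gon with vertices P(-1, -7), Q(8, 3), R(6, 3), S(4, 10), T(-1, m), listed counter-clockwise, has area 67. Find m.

2

The doubled signed area Σ (x_i y_{i+1} − x_{i+1} y_i) is linear in m.
With m=0 it equals 124; the coefficient of m is 5 (from the two edges through T).
So 5·m + 124 = 2·67 = 134 ⇒ m = 2.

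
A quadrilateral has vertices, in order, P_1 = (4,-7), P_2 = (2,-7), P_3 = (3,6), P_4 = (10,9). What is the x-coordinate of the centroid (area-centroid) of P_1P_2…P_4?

229/45

Apply Gauss's area formula. First the cross-terms c_i = x_i·y_{i+1} − x_{i+1}·y_i:
  -14, 33, -33, -106  ⇒  2A = -120, A = -60.
Then Σ (x_i + x_{i+1})·c_i = -1832, so x̄ = -1832 / (6·(-60)) = 229/45.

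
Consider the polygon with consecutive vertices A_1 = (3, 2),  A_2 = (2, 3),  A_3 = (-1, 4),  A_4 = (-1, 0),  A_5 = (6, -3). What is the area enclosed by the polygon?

Apply Gauss's area formula: 2A = Σ (x_i·y_{i+1} − x_{i+1}·y_i), indices taken mod 5.
Cross-terms: 5, 11, 4, 3, 21  ⇒  Σ = 44
Area = |Σ|/2 = 22.

22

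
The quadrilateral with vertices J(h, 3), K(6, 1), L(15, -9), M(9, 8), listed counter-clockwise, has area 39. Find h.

Write out the shoelace sum; only the two edges meeting at J involve h:
2·Area = [(9·3 − h·8) + (h·1 − 6·3)] + 132
       = -7·h + 141 = 78
⇒ h = 9.

9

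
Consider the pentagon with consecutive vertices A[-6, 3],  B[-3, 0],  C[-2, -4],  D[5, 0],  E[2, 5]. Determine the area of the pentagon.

Apply the shoelace (surveyor's) formula: 2A = Σ (x_i·y_{i+1} − x_{i+1}·y_i), indices taken mod 5.
Σ = (9) + (12) + (20) + (25) + (36) = 102
Area = |Σ|/2 = 51.

51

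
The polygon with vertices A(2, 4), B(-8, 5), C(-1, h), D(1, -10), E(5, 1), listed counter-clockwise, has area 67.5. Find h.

The doubled signed area Σ (x_i y_{i+1} − x_{i+1} y_i) is linear in h.
With h=0 it equals 126; the coefficient of h is -9 (from the two edges through C).
So -9·h + 126 = 2·67.5 = 135 ⇒ h = -1.

-1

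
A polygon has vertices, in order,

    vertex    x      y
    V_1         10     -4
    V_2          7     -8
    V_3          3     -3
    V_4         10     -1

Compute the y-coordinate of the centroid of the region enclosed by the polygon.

-211/52

Apply the shoelace formula. First the cross-terms c_i = x_i·y_{i+1} − x_{i+1}·y_i:
  -52, 3, 27, -30  ⇒  2A = -52, A = -26.
Then Σ (y_i + y_{i+1})·c_i = 633, so ȳ = 633 / (6·(-26)) = -211/52.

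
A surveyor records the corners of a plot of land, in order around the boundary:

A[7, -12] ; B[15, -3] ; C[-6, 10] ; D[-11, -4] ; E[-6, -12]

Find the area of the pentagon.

344.5

Σ = (159) + (132) + (134) + (108) + (156) = 689
Area = |Σ|/2 = 344.5.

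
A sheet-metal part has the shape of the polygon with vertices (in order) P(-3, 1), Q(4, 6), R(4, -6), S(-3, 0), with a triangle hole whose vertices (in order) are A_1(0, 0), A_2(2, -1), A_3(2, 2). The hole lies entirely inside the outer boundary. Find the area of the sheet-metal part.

Outer boundary:
Apply Gauss's area formula: 2A = Σ (x_i·y_{i+1} − x_{i+1}·y_i), indices taken mod 4.
Σ = (-22) + (-48) + (-18) + (-3) = -91
Area = |Σ|/2 = 45.5.
Hole:
Σ = (0) + (6) + (0) = 6
Area = |Σ|/2 = 3.
Net area = 45.5 − 3 = 42.5.

42.5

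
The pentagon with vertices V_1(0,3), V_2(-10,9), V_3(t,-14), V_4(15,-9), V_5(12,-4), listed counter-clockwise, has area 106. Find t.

14

The doubled signed area Σ (x_i y_{i+1} − x_{i+1} y_i) is linear in t.
With t=0 it equals 464; the coefficient of t is -18 (from the two edges through V_3).
So -18·t + 464 = 2·106 = 212 ⇒ t = 14.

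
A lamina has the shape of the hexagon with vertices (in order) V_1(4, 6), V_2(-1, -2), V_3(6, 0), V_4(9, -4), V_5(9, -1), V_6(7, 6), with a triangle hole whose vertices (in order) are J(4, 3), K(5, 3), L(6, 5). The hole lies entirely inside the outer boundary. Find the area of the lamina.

Outer boundary:
Apply the shoelace (surveyor's) formula: 2A = Σ (x_i·y_{i+1} − x_{i+1}·y_i), indices taken mod 6.
V_1→V_2: (4)(-2) − (-1)(6) = -2
V_2→V_3: (-1)(0) − (6)(-2) = 12
V_3→V_4: (6)(-4) − (9)(0) = -24
V_4→V_5: (9)(-1) − (9)(-4) = 27
V_5→V_6: (9)(6) − (7)(-1) = 61
V_6→V_1: (7)(6) − (4)(6) = 18
Σ = 92
Area = |Σ|/2 = 46.
Hole:
Apply the shoelace (surveyor's) formula: 2A = Σ (x_i·y_{i+1} − x_{i+1}·y_i), indices taken mod 3.
Σ = (-3) + (7) + (-2) = 2
Area = |Σ|/2 = 1.
Net area = 46 − 1 = 45.

45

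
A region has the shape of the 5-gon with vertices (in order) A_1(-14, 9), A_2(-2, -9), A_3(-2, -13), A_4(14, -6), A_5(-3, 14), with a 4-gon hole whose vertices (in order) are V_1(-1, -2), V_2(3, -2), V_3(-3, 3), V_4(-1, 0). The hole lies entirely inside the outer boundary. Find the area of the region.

Outer boundary:
Cross-terms: 144, 8, 194, 178, 169  ⇒  Σ = 693
Area = |Σ|/2 = 346.5.
Hole:
V_1→V_2: (-1)(-2) − (3)(-2) = 8
V_2→V_3: (3)(3) − (-3)(-2) = 3
V_3→V_4: (-3)(0) − (-1)(3) = 3
V_4→V_1: (-1)(-2) − (-1)(0) = 2
Σ = 16
Area = |Σ|/2 = 8.
Net area = 346.5 − 8 = 338.5.

338.5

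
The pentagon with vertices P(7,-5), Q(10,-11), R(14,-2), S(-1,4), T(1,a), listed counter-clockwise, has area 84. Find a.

-2

The doubled signed area Σ (x_i y_{i+1} − x_{i+1} y_i) is linear in a.
With a=0 it equals 152; the coefficient of a is -8 (from the two edges through T).
So -8·a + 152 = 2·84 = 168 ⇒ a = -2.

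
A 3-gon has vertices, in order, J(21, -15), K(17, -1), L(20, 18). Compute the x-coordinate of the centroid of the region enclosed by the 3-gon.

Apply the shoelace formula. First the cross-terms c_i = x_i·y_{i+1} − x_{i+1}·y_i:
  234, 326, -678  ⇒  2A = -118, A = -59.
Then Σ (x_i + x_{i+1})·c_i = -6844, so x̄ = -6844 / (6·(-59)) = 58/3.

58/3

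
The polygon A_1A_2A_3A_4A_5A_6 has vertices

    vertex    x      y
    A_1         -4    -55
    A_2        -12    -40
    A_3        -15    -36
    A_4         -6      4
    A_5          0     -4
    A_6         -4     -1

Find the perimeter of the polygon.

132

|A_1A_2| = √((-8)² + (15)²) = √289 = 17
|A_2A_3| = √((-3)² + (4)²) = √25 = 5
|A_3A_4| = √((9)² + (40)²) = √1681 = 41
|A_4A_5| = √((6)² + (-8)²) = √100 = 10
|A_5A_6| = √((-4)² + (3)²) = √25 = 5
|A_6A_1| = √((0)² + (-54)²) = √2916 = 54
Perimeter = 17 + 5 + 41 + 10 + 5 + 54 = 132.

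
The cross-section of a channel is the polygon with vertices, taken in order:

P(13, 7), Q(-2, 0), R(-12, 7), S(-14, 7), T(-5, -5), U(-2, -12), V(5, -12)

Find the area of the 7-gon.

Apply the shoelace formula: 2A = Σ (x_i·y_{i+1} − x_{i+1}·y_i), indices taken mod 7.
P→Q: (13)(0) − (-2)(7) = 14
Q→R: (-2)(7) − (-12)(0) = -14
R→S: (-12)(7) − (-14)(7) = 14
S→T: (-14)(-5) − (-5)(7) = 105
T→U: (-5)(-12) − (-2)(-5) = 50
U→V: (-2)(-12) − (5)(-12) = 84
V→P: (5)(7) − (13)(-12) = 191
Σ = 444
Area = |Σ|/2 = 222.

222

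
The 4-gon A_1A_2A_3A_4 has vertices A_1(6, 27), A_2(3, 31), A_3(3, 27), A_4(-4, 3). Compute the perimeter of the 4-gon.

|A_1A_2| = √((-3)² + (4)²) = √25 = 5
|A_2A_3| = √((0)² + (-4)²) = √16 = 4
|A_3A_4| = √((-7)² + (-24)²) = √625 = 25
|A_4A_1| = √((10)² + (24)²) = √676 = 26
Perimeter = 5 + 4 + 25 + 26 = 60.

60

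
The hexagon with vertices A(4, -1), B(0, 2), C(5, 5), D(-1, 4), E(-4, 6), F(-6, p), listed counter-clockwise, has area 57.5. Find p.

-5

Write out the shoelace sum; only the two edges meeting at F involve p:
2·Area = [((-4)·p − (-6)·6) + ((-6)·(-1) − 4·p)] + 33
       = -8·p + 75 = 115
⇒ p = -5.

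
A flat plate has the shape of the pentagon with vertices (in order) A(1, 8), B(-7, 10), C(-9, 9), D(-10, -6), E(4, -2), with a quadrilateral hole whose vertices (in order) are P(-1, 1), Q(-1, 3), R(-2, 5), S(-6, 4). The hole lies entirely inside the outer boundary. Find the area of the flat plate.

Outer boundary:
Apply Gauss's area formula: 2A = Σ (x_i·y_{i+1} − x_{i+1}·y_i), indices taken mod 5.
Cross-terms: 66, 27, 144, 44, 34  ⇒  Σ = 315
Area = |Σ|/2 = 157.5.
Hole:
Σ = (-2) + (1) + (22) + (-2) = 19
Area = |Σ|/2 = 9.5.
Net area = 157.5 − 9.5 = 148.

148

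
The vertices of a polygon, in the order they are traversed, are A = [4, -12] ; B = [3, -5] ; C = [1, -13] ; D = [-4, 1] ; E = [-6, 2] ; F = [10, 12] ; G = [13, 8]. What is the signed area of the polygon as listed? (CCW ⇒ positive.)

-213.5

Apply the shoelace (surveyor's) formula: 2A = Σ (x_i·y_{i+1} − x_{i+1}·y_i), indices taken mod 7.
Cross-terms: 16, -34, -51, -2, -92, -76, -188  ⇒  Σ = -427
Signed area = Σ/2 = -213.5 (negative ⇒ clockwise traversal).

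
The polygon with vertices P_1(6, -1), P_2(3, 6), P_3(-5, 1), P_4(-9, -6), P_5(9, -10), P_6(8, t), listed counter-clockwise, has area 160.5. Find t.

-2

The doubled signed area Σ (x_i y_{i+1} − x_{i+1} y_i) is linear in t.
With t=0 it equals 327; the coefficient of t is 3 (from the two edges through P_6).
So 3·t + 327 = 2·160.5 = 321 ⇒ t = -2.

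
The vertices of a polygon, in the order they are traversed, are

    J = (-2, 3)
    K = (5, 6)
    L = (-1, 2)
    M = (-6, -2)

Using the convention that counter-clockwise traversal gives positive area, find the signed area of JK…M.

-9.5

Apply the shoelace (surveyor's) formula: 2A = Σ (x_i·y_{i+1} − x_{i+1}·y_i), indices taken mod 4.
J→K: (-2)(6) − (5)(3) = -27
K→L: (5)(2) − (-1)(6) = 16
L→M: (-1)(-2) − (-6)(2) = 14
M→J: (-6)(3) − (-2)(-2) = -22
Σ = -19
Signed area = Σ/2 = -9.5 (negative ⇒ clockwise traversal).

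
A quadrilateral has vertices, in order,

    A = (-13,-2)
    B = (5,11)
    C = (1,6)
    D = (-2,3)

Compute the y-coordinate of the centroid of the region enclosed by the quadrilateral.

29/7

Apply Gauss's area formula. First the cross-terms c_i = x_i·y_{i+1} − x_{i+1}·y_i:
  -133, 19, 15, 43  ⇒  2A = -56, A = -28.
Then Σ (y_i + y_{i+1})·c_i = -696, so ȳ = -696 / (6·(-28)) = 29/7.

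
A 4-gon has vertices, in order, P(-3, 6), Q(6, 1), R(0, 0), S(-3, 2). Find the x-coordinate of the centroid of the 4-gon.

5/17

Apply Gauss's area formula. First the cross-terms c_i = x_i·y_{i+1} − x_{i+1}·y_i:
  -39, 0, 0, -12  ⇒  2A = -51, A = -25.5.
Then Σ (x_i + x_{i+1})·c_i = -45, so x̄ = -45 / (6·(-25.5)) = 5/17.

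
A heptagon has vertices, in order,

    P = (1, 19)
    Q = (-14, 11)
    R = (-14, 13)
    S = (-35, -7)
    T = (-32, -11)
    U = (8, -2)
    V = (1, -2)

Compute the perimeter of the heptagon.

|PQ| = √((-15)² + (-8)²) = √289 = 17
|QR| = √((0)² + (2)²) = √4 = 2
|RS| = √((-21)² + (-20)²) = √841 = 29
|ST| = √((3)² + (-4)²) = √25 = 5
|TU| = √((40)² + (9)²) = √1681 = 41
|UV| = √((-7)² + (0)²) = √49 = 7
|VP| = √((0)² + (21)²) = √441 = 21
Perimeter = 17 + 2 + 29 + 5 + 41 + 7 + 21 = 122.

122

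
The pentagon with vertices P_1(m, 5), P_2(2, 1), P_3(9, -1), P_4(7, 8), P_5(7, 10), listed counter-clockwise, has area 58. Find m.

-1

The doubled signed area Σ (x_i y_{i+1} − x_{i+1} y_i) is linear in m.
With m=0 it equals 107; the coefficient of m is -9 (from the two edges through P_1).
So -9·m + 107 = 2·58 = 116 ⇒ m = -1.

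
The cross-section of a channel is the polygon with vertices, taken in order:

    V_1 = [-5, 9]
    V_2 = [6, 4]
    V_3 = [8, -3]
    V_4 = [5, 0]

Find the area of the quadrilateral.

32

V_1→V_2: (-5)(4) − (6)(9) = -74
V_2→V_3: (6)(-3) − (8)(4) = -50
V_3→V_4: (8)(0) − (5)(-3) = 15
V_4→V_1: (5)(9) − (-5)(0) = 45
Σ = -64
Area = |Σ|/2 = 32.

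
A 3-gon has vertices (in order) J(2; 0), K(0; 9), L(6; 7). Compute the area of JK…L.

25

Apply the shoelace formula: 2A = Σ (x_i·y_{i+1} − x_{i+1}·y_i), indices taken mod 3.
Σ = (18) + (-54) + (-14) = -50
Area = |Σ|/2 = 25.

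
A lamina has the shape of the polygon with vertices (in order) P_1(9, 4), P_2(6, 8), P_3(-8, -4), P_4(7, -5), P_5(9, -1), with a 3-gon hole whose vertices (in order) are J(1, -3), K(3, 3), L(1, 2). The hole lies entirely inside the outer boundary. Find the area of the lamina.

Outer boundary:
Cross-terms: 48, 40, 68, 38, 45  ⇒  Σ = 239
Area = |Σ|/2 = 119.5.
Hole:
Apply the shoelace formula: 2A = Σ (x_i·y_{i+1} − x_{i+1}·y_i), indices taken mod 3.
Σ = (12) + (3) + (-5) = 10
Area = |Σ|/2 = 5.
Net area = 119.5 − 5 = 114.5.

114.5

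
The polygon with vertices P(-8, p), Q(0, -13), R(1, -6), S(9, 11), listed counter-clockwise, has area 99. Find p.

-8

Write out the shoelace sum; only the two edges meeting at P involve p:
2·Area = [(9·p − (-8)·11) + ((-8)·(-13) − 0·p)] + 78
       = 9·p + 270 = 198
⇒ p = -8.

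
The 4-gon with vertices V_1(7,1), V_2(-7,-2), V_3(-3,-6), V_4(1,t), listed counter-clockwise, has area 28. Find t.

-2

The doubled signed area Σ (x_i y_{i+1} − x_{i+1} y_i) is linear in t.
With t=0 it equals 36; the coefficient of t is -10 (from the two edges through V_4).
So -10·t + 36 = 2·28 = 56 ⇒ t = -2.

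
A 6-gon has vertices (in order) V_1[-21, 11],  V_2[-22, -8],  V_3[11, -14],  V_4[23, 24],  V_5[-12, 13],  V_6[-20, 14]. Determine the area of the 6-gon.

1072.5

Apply the surveyor's formula: 2A = Σ (x_i·y_{i+1} − x_{i+1}·y_i), indices taken mod 6.
Σ = (410) + (396) + (586) + (587) + (92) + (74) = 2145
Area = |Σ|/2 = 1072.5.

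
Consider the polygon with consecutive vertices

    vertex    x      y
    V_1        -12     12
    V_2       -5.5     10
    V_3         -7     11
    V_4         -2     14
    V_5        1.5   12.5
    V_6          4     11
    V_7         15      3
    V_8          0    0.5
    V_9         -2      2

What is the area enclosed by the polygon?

172.25

V_1→V_2: (-12)(10) − (-5.5)(12) = -54
V_2→V_3: (-5.5)(11) − (-7)(10) = 9.5
V_3→V_4: (-7)(14) − (-2)(11) = -76
V_4→V_5: (-2)(12.5) − (1.5)(14) = -46
V_5→V_6: (1.5)(11) − (4)(12.5) = -33.5
V_6→V_7: (4)(3) − (15)(11) = -153
V_7→V_8: (15)(0.5) − (0)(3) = 7.5
V_8→V_9: (0)(2) − (-2)(0.5) = 1
V_9→V_1: (-2)(12) − (-12)(2) = 0
Σ = -344.5
Area = |Σ|/2 = 172.25.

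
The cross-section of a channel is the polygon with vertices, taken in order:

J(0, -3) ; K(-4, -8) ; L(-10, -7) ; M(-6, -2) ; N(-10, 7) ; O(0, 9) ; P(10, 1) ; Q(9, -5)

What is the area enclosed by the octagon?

Σ = (-12) + (-52) + (-22) + (-62) + (-90) + (-90) + (-59) + (-27) = -414
Area = |Σ|/2 = 207.

207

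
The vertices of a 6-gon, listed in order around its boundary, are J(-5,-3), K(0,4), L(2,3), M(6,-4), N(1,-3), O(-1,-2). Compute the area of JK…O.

40

Σ = (-20) + (-8) + (-26) + (-14) + (-5) + (-7) = -80
Area = |Σ|/2 = 40.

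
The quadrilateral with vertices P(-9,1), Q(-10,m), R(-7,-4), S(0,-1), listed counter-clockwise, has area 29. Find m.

The doubled signed area Σ (x_i y_{i+1} − x_{i+1} y_i) is linear in m.
With m=0 it equals 48; the coefficient of m is -2 (from the two edges through Q).
So -2·m + 48 = 2·29 = 58 ⇒ m = -5.

-5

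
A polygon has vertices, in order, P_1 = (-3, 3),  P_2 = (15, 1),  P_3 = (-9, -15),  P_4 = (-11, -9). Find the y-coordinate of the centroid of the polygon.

-217/51

Apply the surveyor's formula. First the cross-terms c_i = x_i·y_{i+1} − x_{i+1}·y_i:
  -48, -216, -84, -60  ⇒  2A = -408, A = -204.
Then Σ (y_i + y_{i+1})·c_i = 5208, so ȳ = 5208 / (6·(-204)) = -217/51.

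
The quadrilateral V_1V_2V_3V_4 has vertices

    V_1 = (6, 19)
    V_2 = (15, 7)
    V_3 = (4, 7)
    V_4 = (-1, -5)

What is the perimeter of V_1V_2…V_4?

64

|V_1V_2| = √((9)² + (-12)²) = √225 = 15
|V_2V_3| = √((-11)² + (0)²) = √121 = 11
|V_3V_4| = √((-5)² + (-12)²) = √169 = 13
|V_4V_1| = √((7)² + (24)²) = √625 = 25
Perimeter = 15 + 11 + 13 + 25 = 64.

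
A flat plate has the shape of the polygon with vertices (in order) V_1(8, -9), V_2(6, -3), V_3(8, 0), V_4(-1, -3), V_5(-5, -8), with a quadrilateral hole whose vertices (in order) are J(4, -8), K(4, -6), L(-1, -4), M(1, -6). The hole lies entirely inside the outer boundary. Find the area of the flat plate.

Outer boundary:
Apply the shoelace (surveyor's) formula: 2A = Σ (x_i·y_{i+1} − x_{i+1}·y_i), indices taken mod 5.
Σ = (30) + (24) + (-24) + (-7) + (109) = 132
Area = |Σ|/2 = 66.
Hole:
Apply the surveyor's formula: 2A = Σ (x_i·y_{i+1} − x_{i+1}·y_i), indices taken mod 4.
J→K: (4)(-6) − (4)(-8) = 8
K→L: (4)(-4) − (-1)(-6) = -22
L→M: (-1)(-6) − (1)(-4) = 10
M→J: (1)(-8) − (4)(-6) = 16
Σ = 12
Area = |Σ|/2 = 6.
Net area = 66 − 6 = 60.

60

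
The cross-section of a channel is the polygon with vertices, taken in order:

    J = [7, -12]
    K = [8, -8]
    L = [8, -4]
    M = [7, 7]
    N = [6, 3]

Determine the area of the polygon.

Apply the surveyor's formula: 2A = Σ (x_i·y_{i+1} − x_{i+1}·y_i), indices taken mod 5.
Σ = (40) + (32) + (84) + (-21) + (-93) = 42
Area = |Σ|/2 = 21.

21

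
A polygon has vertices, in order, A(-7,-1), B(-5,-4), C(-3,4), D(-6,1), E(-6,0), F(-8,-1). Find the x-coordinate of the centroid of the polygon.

Apply the surveyor's formula. First the cross-terms c_i = x_i·y_{i+1} − x_{i+1}·y_i:
  23, -32, 21, 6, 6, 1  ⇒  2A = 25, A = 12.5.
Then Σ (x_i + x_{i+1})·c_i = -380, so x̄ = -380 / (6·12.5) = -76/15.

-76/15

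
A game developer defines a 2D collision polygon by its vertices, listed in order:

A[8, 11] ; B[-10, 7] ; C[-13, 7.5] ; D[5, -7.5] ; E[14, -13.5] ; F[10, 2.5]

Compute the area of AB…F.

269.75

Apply Gauss's area formula: 2A = Σ (x_i·y_{i+1} − x_{i+1}·y_i), indices taken mod 6.
A→B: (8)(7) − (-10)(11) = 166
B→C: (-10)(7.5) − (-13)(7) = 16
C→D: (-13)(-7.5) − (5)(7.5) = 60
D→E: (5)(-13.5) − (14)(-7.5) = 37.5
E→F: (14)(2.5) − (10)(-13.5) = 170
F→A: (10)(11) − (8)(2.5) = 90
Σ = 539.5
Area = |Σ|/2 = 269.75.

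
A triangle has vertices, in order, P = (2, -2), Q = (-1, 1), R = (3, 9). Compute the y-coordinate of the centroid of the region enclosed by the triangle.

Apply the shoelace formula. First the cross-terms c_i = x_i·y_{i+1} − x_{i+1}·y_i:
  0, -12, -24  ⇒  2A = -36, A = -18.
Then Σ (y_i + y_{i+1})·c_i = -288, so ȳ = -288 / (6·(-18)) = 8/3.

8/3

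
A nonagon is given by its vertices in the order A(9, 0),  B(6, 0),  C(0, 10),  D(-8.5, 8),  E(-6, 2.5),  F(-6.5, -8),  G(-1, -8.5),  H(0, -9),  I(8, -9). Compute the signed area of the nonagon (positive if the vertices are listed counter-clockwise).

Cross-terms: 0, 60, 85, 26.75, 64.25, 47.25, 9, 72, 81  ⇒  Σ = 445.25
Signed area = Σ/2 = 222.625 (positive ⇒ counter-clockwise traversal).

222.625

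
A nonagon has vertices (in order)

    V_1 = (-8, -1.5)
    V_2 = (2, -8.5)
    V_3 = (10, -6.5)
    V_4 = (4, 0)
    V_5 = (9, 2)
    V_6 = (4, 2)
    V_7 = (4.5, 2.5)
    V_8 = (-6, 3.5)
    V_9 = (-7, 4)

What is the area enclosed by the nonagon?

130.875

Apply the surveyor's formula: 2A = Σ (x_i·y_{i+1} − x_{i+1}·y_i), indices taken mod 9.
Cross-terms: 71, 72, 26, 8, 10, 1, 30.75, 0.5, 42.5  ⇒  Σ = 261.75
Area = |Σ|/2 = 130.875.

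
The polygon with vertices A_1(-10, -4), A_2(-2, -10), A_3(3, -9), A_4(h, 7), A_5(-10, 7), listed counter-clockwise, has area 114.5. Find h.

-7

The doubled signed area Σ (x_i y_{i+1} − x_{i+1} y_i) is linear in h.
With h=0 it equals 341; the coefficient of h is 16 (from the two edges through A_4).
So 16·h + 341 = 2·114.5 = 229 ⇒ h = -7.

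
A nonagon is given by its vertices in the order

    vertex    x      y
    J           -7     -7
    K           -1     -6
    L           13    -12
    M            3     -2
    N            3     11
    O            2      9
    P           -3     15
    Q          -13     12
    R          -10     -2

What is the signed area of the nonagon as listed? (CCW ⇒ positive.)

298.5

Apply the surveyor's formula: 2A = Σ (x_i·y_{i+1} − x_{i+1}·y_i), indices taken mod 9.
Σ = (35) + (90) + (10) + (39) + (5) + (57) + (159) + (146) + (56) = 597
Signed area = Σ/2 = 298.5 (positive ⇒ counter-clockwise traversal).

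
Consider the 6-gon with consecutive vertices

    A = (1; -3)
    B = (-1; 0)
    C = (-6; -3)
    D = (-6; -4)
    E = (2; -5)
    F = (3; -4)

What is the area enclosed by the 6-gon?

23

Σ = (-3) + (3) + (6) + (38) + (7) + (-5) = 46
Area = |Σ|/2 = 23.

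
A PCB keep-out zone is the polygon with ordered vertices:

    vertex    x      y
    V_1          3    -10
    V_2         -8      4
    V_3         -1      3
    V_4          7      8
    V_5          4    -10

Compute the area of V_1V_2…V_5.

Σ = (-68) + (-20) + (-29) + (-102) + (-10) = -229
Area = |Σ|/2 = 114.5.

114.5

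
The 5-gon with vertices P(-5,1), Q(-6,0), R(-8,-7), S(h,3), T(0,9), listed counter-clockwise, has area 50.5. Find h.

The doubled signed area Σ (x_i y_{i+1} − x_{i+1} y_i) is linear in h.
With h=0 it equals 69; the coefficient of h is 16 (from the two edges through S).
So 16·h + 69 = 2·50.5 = 101 ⇒ h = 2.

2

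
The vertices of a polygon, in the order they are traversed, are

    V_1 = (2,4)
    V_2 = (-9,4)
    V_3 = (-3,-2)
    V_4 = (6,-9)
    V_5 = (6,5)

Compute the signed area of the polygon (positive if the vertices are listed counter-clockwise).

Apply the shoelace formula: 2A = Σ (x_i·y_{i+1} − x_{i+1}·y_i), indices taken mod 5.
Σ = (44) + (30) + (39) + (84) + (14) = 211
Signed area = Σ/2 = 105.5 (positive ⇒ counter-clockwise traversal).

105.5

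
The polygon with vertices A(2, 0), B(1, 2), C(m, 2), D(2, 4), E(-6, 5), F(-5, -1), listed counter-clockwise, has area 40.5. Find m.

Write out the shoelace sum; only the two edges meeting at C involve m:
2·Area = [(1·2 − m·2) + (m·4 − 2·2)] + 71
       = 2·m + 69 = 81
⇒ m = 6.

6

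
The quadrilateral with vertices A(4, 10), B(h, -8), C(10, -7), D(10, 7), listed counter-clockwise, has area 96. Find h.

Write out the shoelace sum; only the two edges meeting at B involve h:
2·Area = [(4·(-8) − h·10) + (h·(-7) − 10·(-8))] + 212
       = -17·h + 260 = 192
⇒ h = 4.

4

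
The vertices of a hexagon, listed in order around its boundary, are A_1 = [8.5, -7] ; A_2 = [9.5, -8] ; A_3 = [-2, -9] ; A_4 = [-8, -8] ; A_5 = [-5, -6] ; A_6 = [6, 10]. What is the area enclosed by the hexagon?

146

Cross-terms: -1.5, -101.5, -56, 8, -14, -127  ⇒  Σ = -292
Area = |Σ|/2 = 146.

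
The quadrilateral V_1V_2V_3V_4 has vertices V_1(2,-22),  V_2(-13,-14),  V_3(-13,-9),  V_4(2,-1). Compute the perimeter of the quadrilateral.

|V_1V_2| = √((-15)² + (8)²) = √289 = 17
|V_2V_3| = √((0)² + (5)²) = √25 = 5
|V_3V_4| = √((15)² + (8)²) = √289 = 17
|V_4V_1| = √((0)² + (-21)²) = √441 = 21
Perimeter = 17 + 5 + 17 + 21 = 60.

60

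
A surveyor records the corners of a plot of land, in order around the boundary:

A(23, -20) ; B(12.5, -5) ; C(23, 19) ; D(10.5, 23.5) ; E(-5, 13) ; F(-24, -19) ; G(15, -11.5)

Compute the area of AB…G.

1007.5

Σ = (135) + (352.5) + (341) + (254) + (407) + (561) + (-35.5) = 2015
Area = |Σ|/2 = 1007.5.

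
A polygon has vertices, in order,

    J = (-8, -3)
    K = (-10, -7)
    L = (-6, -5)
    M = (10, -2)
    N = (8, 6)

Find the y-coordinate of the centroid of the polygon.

Apply the surveyor's formula. First the cross-terms c_i = x_i·y_{i+1} − x_{i+1}·y_i:
  26, 8, 62, 76, 24  ⇒  2A = 196, A = 98.
Then Σ (y_i + y_{i+1})·c_i = -414, so ȳ = -414 / (6·98) = -69/98.

-69/98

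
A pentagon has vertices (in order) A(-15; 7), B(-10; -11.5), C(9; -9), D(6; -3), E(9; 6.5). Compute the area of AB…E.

344.75

Apply the shoelace formula: 2A = Σ (x_i·y_{i+1} − x_{i+1}·y_i), indices taken mod 5.
Σ = (242.5) + (193.5) + (27) + (66) + (160.5) = 689.5
Area = |Σ|/2 = 344.75.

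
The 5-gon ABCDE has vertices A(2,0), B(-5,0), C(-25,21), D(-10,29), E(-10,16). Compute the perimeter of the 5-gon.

86

|AB| = √((-7)² + (0)²) = √49 = 7
|BC| = √((-20)² + (21)²) = √841 = 29
|CD| = √((15)² + (8)²) = √289 = 17
|DE| = √((0)² + (-13)²) = √169 = 13
|EA| = √((12)² + (-16)²) = √400 = 20
Perimeter = 7 + 29 + 17 + 13 + 20 = 86.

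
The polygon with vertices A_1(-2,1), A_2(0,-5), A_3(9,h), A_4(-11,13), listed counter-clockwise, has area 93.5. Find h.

0

Write out the shoelace sum; only the two edges meeting at A_3 involve h:
2·Area = [(0·h − 9·(-5)) + (9·13 − (-11)·h)] + 25
       = 11·h + 187 = 187
⇒ h = 0.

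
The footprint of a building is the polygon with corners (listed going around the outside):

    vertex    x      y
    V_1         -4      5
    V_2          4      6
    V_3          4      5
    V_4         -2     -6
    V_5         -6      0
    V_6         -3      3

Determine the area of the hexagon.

59.5

Σ = (-44) + (-4) + (-14) + (-36) + (-18) + (-3) = -119
Area = |Σ|/2 = 59.5.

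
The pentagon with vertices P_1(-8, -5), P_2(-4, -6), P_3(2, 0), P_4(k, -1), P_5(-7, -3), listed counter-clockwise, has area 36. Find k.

-10

Write out the shoelace sum; only the two edges meeting at P_4 involve k:
2·Area = [(2·(-1) − k·0) + (k·(-3) − (-7)·(-1))] + 51
       = -3·k + 42 = 72
⇒ k = -10.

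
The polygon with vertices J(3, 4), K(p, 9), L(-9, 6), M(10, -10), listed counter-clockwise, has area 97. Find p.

The doubled signed area Σ (x_i y_{i+1} − x_{i+1} y_i) is linear in p.
With p=0 it equals 208; the coefficient of p is 2 (from the two edges through K).
So 2·p + 208 = 2·97 = 194 ⇒ p = -7.

-7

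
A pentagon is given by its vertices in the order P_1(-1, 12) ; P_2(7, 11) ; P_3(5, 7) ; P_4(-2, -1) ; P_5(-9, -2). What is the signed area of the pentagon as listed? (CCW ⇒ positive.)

-103.5

Apply the shoelace (surveyor's) formula: 2A = Σ (x_i·y_{i+1} − x_{i+1}·y_i), indices taken mod 5.
Σ = (-95) + (-6) + (9) + (-5) + (-110) = -207
Signed area = Σ/2 = -103.5 (negative ⇒ clockwise traversal).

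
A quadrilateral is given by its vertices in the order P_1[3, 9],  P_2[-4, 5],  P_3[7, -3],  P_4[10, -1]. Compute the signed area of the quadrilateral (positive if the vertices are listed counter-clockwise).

Apply the surveyor's formula: 2A = Σ (x_i·y_{i+1} − x_{i+1}·y_i), indices taken mod 4.
Cross-terms: 51, -23, 23, 93  ⇒  Σ = 144
Signed area = Σ/2 = 72 (positive ⇒ counter-clockwise traversal).

72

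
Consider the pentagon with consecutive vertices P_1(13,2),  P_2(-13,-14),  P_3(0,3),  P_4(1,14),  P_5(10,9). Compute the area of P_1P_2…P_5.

213

Apply the surveyor's formula: 2A = Σ (x_i·y_{i+1} − x_{i+1}·y_i), indices taken mod 5.
Σ = (-156) + (-39) + (-3) + (-131) + (-97) = -426
Area = |Σ|/2 = 213.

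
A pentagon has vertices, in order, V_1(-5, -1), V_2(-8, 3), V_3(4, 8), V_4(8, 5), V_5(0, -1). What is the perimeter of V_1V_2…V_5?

38

|V_1V_2| = √((-3)² + (4)²) = √25 = 5
|V_2V_3| = √((12)² + (5)²) = √169 = 13
|V_3V_4| = √((4)² + (-3)²) = √25 = 5
|V_4V_5| = √((-8)² + (-6)²) = √100 = 10
|V_5V_1| = √((-5)² + (0)²) = √25 = 5
Perimeter = 5 + 13 + 5 + 10 + 5 = 38.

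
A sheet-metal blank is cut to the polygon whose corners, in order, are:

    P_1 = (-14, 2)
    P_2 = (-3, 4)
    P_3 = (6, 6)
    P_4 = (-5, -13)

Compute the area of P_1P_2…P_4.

166

Cross-terms: -50, -42, -48, -192  ⇒  Σ = -332
Area = |Σ|/2 = 166.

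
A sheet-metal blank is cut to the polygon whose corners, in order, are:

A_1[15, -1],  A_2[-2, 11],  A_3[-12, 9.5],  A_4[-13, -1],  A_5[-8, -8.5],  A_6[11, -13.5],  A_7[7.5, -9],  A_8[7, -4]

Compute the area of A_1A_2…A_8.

Apply the shoelace (surveyor's) formula: 2A = Σ (x_i·y_{i+1} − x_{i+1}·y_i), indices taken mod 8.
Cross-terms: 163, 113, 135.5, 102.5, 201.5, 2.25, 33, 53  ⇒  Σ = 803.75
Area = |Σ|/2 = 401.875.

401.875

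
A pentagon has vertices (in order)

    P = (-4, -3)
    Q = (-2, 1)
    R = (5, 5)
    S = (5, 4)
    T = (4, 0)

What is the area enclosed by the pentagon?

29

Cross-terms: -10, -15, -5, -16, -12  ⇒  Σ = -58
Area = |Σ|/2 = 29.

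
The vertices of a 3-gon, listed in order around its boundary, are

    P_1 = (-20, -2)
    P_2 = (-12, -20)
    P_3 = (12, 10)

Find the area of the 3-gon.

336

Cross-terms: 376, 120, 176  ⇒  Σ = 672
Area = |Σ|/2 = 336.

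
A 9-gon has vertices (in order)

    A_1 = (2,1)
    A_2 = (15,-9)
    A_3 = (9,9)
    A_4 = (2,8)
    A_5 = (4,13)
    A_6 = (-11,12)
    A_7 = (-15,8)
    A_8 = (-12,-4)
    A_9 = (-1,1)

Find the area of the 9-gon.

Apply the surveyor's formula: 2A = Σ (x_i·y_{i+1} − x_{i+1}·y_i), indices taken mod 9.
Σ = (-33) + (216) + (54) + (-6) + (191) + (92) + (156) + (-16) + (-3) = 651
Area = |Σ|/2 = 325.5.

325.5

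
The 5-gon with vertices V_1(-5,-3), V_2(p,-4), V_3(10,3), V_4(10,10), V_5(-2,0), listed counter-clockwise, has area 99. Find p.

Write out the shoelace sum; only the two edges meeting at V_2 involve p:
2·Area = [((-5)·(-4) − p·(-3)) + (p·3 − 10·(-4))] + 96
       = 6·p + 156 = 198
⇒ p = 7.

7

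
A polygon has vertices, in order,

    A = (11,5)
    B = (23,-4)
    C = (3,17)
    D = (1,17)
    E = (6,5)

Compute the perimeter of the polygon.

64

|AB| = √((12)² + (-9)²) = √225 = 15
|BC| = √((-20)² + (21)²) = √841 = 29
|CD| = √((-2)² + (0)²) = √4 = 2
|DE| = √((5)² + (-12)²) = √169 = 13
|EA| = √((5)² + (0)²) = √25 = 5
Perimeter = 15 + 29 + 2 + 13 + 5 = 64.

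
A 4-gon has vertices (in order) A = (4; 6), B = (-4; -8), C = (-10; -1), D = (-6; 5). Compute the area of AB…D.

Apply the shoelace (surveyor's) formula: 2A = Σ (x_i·y_{i+1} − x_{i+1}·y_i), indices taken mod 4.
A→B: (4)(-8) − (-4)(6) = -8
B→C: (-4)(-1) − (-10)(-8) = -76
C→D: (-10)(5) − (-6)(-1) = -56
D→A: (-6)(6) − (4)(5) = -56
Σ = -196
Area = |Σ|/2 = 98.

98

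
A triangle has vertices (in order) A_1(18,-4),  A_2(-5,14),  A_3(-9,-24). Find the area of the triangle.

473

Apply the surveyor's formula: 2A = Σ (x_i·y_{i+1} − x_{i+1}·y_i), indices taken mod 3.
Cross-terms: 232, 246, 468  ⇒  Σ = 946
Area = |Σ|/2 = 473.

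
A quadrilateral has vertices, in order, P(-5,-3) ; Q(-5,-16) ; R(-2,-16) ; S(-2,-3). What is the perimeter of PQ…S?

|PQ| = √((0)² + (-13)²) = √169 = 13
|QR| = √((3)² + (0)²) = √9 = 3
|RS| = √((0)² + (13)²) = √169 = 13
|SP| = √((-3)² + (0)²) = √9 = 3
Perimeter = 13 + 3 + 13 + 3 = 32.

32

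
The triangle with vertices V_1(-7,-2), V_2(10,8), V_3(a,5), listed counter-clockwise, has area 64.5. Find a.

The doubled signed area Σ (x_i y_{i+1} − x_{i+1} y_i) is linear in a.
With a=0 it equals 49; the coefficient of a is -10 (from the two edges through V_3).
So -10·a + 49 = 2·64.5 = 129 ⇒ a = -8.

-8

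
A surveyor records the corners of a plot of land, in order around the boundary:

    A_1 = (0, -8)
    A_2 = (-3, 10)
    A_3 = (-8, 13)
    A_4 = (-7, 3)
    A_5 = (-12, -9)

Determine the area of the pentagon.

Apply the shoelace formula: 2A = Σ (x_i·y_{i+1} − x_{i+1}·y_i), indices taken mod 5.
Σ = (-24) + (41) + (67) + (99) + (96) = 279
Area = |Σ|/2 = 139.5.

139.5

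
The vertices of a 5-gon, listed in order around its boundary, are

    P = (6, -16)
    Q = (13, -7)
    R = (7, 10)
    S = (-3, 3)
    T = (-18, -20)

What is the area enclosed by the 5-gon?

459

Σ = (166) + (179) + (51) + (114) + (408) = 918
Area = |Σ|/2 = 459.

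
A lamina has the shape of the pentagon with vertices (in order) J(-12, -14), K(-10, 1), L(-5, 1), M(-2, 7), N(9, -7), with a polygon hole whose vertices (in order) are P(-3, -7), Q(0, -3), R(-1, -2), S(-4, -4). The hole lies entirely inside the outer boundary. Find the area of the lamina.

215.5

Outer boundary:
Apply the surveyor's formula: 2A = Σ (x_i·y_{i+1} − x_{i+1}·y_i), indices taken mod 5.
Σ = (-152) + (-5) + (-33) + (-49) + (-210) = -449
Area = |Σ|/2 = 224.5.
Hole:
Apply the surveyor's formula: 2A = Σ (x_i·y_{i+1} − x_{i+1}·y_i), indices taken mod 4.
Cross-terms: 9, -3, -4, 16  ⇒  Σ = 18
Area = |Σ|/2 = 9.
Net area = 224.5 − 9 = 215.5.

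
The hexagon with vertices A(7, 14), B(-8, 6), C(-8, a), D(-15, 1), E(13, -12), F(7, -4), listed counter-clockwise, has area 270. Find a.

3

The doubled signed area Σ (x_i y_{i+1} − x_{i+1} y_i) is linear in a.
With a=0 it equals 519; the coefficient of a is 7 (from the two edges through C).
So 7·a + 519 = 2·270 = 540 ⇒ a = 3.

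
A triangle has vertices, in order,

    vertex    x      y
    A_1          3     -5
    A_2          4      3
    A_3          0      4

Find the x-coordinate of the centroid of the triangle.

7/3

Apply Gauss's area formula. First the cross-terms c_i = x_i·y_{i+1} − x_{i+1}·y_i:
  29, 16, -12  ⇒  2A = 33, A = 16.5.
Then Σ (x_i + x_{i+1})·c_i = 231, so x̄ = 231 / (6·16.5) = 7/3.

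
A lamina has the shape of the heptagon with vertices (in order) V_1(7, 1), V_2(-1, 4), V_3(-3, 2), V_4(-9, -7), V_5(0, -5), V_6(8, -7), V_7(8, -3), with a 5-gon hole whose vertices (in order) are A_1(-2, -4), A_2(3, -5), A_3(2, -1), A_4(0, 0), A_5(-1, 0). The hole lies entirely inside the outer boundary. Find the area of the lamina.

95.5

Outer boundary:
Σ = (29) + (10) + (39) + (45) + (40) + (32) + (29) = 224
Area = |Σ|/2 = 112.
Hole:
Cross-terms: 22, 7, 0, 0, 4  ⇒  Σ = 33
Area = |Σ|/2 = 16.5.
Net area = 112 − 16.5 = 95.5.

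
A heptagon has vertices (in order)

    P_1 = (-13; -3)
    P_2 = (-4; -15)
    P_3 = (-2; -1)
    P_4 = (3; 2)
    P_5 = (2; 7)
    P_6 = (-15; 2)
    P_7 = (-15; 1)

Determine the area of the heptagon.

177.5

P_1→P_2: (-13)(-15) − (-4)(-3) = 183
P_2→P_3: (-4)(-1) − (-2)(-15) = -26
P_3→P_4: (-2)(2) − (3)(-1) = -1
P_4→P_5: (3)(7) − (2)(2) = 17
P_5→P_6: (2)(2) − (-15)(7) = 109
P_6→P_7: (-15)(1) − (-15)(2) = 15
P_7→P_1: (-15)(-3) − (-13)(1) = 58
Σ = 355
Area = |Σ|/2 = 177.5.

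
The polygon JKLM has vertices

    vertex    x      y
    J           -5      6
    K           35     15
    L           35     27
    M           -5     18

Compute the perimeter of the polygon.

|JK| = √((40)² + (9)²) = √1681 = 41
|KL| = √((0)² + (12)²) = √144 = 12
|LM| = √((-40)² + (-9)²) = √1681 = 41
|MJ| = √((0)² + (-12)²) = √144 = 12
Perimeter = 41 + 12 + 41 + 12 = 106.

106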